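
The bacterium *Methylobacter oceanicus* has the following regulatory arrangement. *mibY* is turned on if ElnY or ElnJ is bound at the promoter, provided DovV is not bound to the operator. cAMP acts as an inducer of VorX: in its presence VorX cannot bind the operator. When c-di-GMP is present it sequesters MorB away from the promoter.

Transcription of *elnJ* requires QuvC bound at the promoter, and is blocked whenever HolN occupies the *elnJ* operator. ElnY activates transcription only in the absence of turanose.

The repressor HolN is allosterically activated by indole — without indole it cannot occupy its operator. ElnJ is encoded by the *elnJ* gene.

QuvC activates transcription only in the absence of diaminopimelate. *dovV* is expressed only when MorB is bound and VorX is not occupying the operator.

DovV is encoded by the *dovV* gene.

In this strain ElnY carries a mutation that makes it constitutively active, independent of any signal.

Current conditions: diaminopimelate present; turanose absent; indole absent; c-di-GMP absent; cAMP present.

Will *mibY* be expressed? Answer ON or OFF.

OFF

c-di-GMP is absent, so MorB is active.
cAMP is present, so VorX is inactive.
No repressor is bound and MorB is active, so *dovV* is transcribed.
So DovV is produced and active.
ElnY is constitutively active in this strain.
Indole is absent, so HolN is inactive.
Diaminopimelate is present, so QuvC is inactive.
Required activator QuvC is absent, so *elnJ* is not transcribed.
So ElnJ is not produced.
With repressor DovV bound, *mibY* is not transcribed.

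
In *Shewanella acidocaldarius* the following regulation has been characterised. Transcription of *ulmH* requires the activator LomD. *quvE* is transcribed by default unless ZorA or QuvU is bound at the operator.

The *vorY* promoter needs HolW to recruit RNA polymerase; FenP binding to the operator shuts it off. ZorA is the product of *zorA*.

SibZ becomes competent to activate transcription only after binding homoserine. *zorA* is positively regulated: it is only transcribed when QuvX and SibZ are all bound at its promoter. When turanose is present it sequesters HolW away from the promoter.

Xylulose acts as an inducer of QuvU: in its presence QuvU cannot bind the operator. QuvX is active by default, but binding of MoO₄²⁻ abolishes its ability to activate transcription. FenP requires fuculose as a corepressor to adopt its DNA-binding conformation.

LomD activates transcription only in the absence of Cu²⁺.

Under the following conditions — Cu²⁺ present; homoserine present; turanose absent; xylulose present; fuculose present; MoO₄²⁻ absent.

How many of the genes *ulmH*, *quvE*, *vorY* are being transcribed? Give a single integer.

Cu²⁺ is present, so LomD is inactive.
Required activator LomD is absent, so *ulmH* is not transcribed.
→ *ulmH* is OFF.
MoO₄²⁻ is absent, so QuvX is active.
Homoserine is present, so SibZ is active.
No repressor is bound and QuvX and SibZ are active, so *zorA* is transcribed.
So ZorA is produced and active.
Xylulose is present, so QuvU is inactive.
With repressor ZorA bound, *quvE* is not transcribed.
→ *quvE* is OFF.
Fuculose is present, so FenP is active.
Turanose is absent, so HolW is active.
With repressor FenP bound, *vorY* is not transcribed.
→ *vorY* is OFF.
0 of the 3 genes are transcribed.

0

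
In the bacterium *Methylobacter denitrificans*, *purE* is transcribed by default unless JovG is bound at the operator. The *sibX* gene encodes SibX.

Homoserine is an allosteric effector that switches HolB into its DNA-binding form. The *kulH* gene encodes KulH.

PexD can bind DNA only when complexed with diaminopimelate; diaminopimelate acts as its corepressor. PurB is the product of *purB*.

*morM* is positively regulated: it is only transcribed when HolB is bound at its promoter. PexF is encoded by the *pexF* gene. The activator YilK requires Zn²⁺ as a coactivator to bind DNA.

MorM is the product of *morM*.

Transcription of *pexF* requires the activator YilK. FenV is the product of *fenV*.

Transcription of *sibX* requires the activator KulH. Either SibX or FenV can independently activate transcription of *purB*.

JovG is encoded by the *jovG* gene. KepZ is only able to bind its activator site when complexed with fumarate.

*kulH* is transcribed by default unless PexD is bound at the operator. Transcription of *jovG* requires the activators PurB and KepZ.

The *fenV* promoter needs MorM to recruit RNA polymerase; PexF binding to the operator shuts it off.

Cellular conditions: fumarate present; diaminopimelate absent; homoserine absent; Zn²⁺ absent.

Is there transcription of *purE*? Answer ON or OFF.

OFF

Diaminopimelate is absent, so PexD is inactive.
With no repressor bound, *kulH* is transcribed.
So KulH is produced and active.
No repressor is bound and KulH is active, so *sibX* is transcribed.
So SibX is produced and active.
Zn²⁺ is absent, so YilK is inactive.
Required activator YilK is absent, so *pexF* is not transcribed.
So PexF is not produced.
Homoserine is absent, so HolB is inactive.
Required activator HolB is absent, so *morM* is not transcribed.
So MorM is not produced.
Required activator MorM is absent, so *fenV* is not transcribed.
So FenV is not produced.
Activator SibX is present, so *purB* is transcribed.
So PurB is produced and active.
Fumarate is present, so KepZ is active.
No repressor is bound and PurB and KepZ are active, so *jovG* is transcribed.
So JovG is produced and active.
With repressor JovG bound, *purE* is not transcribed.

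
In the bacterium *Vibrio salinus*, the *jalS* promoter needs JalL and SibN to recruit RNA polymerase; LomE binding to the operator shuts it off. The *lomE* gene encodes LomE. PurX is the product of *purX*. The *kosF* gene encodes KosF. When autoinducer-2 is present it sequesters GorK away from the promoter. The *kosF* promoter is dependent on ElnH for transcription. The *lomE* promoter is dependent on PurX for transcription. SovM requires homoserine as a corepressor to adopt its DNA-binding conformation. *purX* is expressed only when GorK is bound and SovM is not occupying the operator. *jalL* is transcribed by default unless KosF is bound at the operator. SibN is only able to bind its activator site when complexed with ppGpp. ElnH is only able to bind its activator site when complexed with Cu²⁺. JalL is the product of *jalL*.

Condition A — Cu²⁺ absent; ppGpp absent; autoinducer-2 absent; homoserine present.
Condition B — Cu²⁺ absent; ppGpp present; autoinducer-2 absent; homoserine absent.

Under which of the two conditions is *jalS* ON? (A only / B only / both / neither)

neither

Condition A:
Cu²⁺ is absent, so ElnH is inactive.
Required activator ElnH is absent, so *kosF* is not transcribed.
So KosF is not produced.
With no repressor bound, *jalL* is transcribed.
So JalL is produced and active.
ppGpp is absent, so SibN is inactive.
Autoinducer-2 is absent, so GorK is active.
Homoserine is present, so SovM is active.
With repressor SovM bound, *purX* is not transcribed.
So PurX is not produced.
Required activator PurX is absent, so *lomE* is not transcribed.
So LomE is not produced.
Required activator SibN is absent, so *jalS* is not transcribed.
→ *jalS* is OFF in A.
Condition B:
Cu²⁺ is absent, so ElnH is inactive.
Required activator ElnH is absent, so *kosF* is not transcribed.
So KosF is not produced.
With no repressor bound, *jalL* is transcribed.
So JalL is produced and active.
ppGpp is present, so SibN is active.
Autoinducer-2 is absent, so GorK is active.
Homoserine is absent, so SovM is inactive.
No repressor is bound and GorK is active, so *purX* is transcribed.
So PurX is produced and active.
No repressor is bound and PurX is active, so *lomE* is transcribed.
So LomE is produced and active.
With repressor LomE bound, *jalS* is not transcribed.
→ *jalS* is OFF in B.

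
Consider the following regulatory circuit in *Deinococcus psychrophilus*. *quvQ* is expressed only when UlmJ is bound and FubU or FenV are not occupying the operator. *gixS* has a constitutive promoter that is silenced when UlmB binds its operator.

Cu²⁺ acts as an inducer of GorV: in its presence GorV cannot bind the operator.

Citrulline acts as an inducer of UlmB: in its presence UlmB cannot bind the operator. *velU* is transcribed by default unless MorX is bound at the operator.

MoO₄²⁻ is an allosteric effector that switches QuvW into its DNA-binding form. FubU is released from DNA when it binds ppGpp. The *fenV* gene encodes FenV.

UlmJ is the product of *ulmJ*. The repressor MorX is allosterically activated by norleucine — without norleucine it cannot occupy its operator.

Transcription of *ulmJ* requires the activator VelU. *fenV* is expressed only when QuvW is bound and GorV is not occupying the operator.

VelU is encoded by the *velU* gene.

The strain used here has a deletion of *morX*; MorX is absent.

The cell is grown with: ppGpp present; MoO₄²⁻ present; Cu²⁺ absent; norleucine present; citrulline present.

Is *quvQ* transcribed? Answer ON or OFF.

MorX is non-functional in this strain, so it has no effect.
With no repressor bound, *velU* is transcribed.
So VelU is produced and active.
No repressor is bound and VelU is active, so *ulmJ* is transcribed.
So UlmJ is produced and active.
ppGpp is present, so FubU is inactive.
MoO₄²⁻ is present, so QuvW is active.
Cu²⁺ is absent, so GorV is active.
With repressor GorV bound, *fenV* is not transcribed.
So FenV is not produced.
No repressor is bound and UlmJ is active, so *quvQ* is transcribed.

ON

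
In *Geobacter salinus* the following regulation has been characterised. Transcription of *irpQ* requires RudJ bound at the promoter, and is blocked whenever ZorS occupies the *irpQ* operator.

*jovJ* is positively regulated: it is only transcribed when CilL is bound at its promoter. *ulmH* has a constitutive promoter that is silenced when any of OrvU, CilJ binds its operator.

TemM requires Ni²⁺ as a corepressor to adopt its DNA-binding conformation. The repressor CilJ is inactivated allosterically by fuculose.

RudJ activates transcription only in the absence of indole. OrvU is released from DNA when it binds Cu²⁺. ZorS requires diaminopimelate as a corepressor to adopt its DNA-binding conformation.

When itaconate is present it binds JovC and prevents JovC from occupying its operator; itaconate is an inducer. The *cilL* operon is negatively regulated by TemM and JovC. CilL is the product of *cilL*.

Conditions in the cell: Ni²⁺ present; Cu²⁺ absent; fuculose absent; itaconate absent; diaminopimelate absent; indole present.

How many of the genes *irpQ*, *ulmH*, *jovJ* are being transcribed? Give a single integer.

Indole is present, so RudJ is inactive.
Diaminopimelate is absent, so ZorS is inactive.
Required activator RudJ is absent, so *irpQ* is not transcribed.
→ *irpQ* is OFF.
Cu²⁺ is absent, so OrvU is active.
Fuculose is absent, so CilJ is active.
With repressor OrvU bound, *ulmH* is not transcribed.
→ *ulmH* is OFF.
Ni²⁺ is present, so TemM is active.
Itaconate is absent, so JovC is active.
With repressor TemM bound, *cilL* is not transcribed.
So CilL is not produced.
Required activator CilL is absent, so *jovJ* is not transcribed.
→ *jovJ* is OFF.
0 of the 3 genes are transcribed.

0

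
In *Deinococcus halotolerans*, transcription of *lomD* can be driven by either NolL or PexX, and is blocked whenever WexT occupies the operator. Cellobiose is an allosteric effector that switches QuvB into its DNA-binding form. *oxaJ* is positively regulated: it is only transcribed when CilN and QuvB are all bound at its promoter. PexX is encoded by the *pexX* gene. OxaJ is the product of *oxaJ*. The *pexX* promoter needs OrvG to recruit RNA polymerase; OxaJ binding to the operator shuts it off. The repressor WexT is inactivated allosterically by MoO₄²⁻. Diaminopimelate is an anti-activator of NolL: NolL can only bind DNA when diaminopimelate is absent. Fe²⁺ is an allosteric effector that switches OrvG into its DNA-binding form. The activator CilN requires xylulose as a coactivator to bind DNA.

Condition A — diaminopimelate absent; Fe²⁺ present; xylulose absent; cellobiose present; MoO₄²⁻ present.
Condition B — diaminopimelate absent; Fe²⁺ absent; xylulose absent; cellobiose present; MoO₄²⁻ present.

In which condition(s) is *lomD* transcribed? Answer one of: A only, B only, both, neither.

Condition A:
Diaminopimelate is absent, so NolL is active.
Fe²⁺ is present, so OrvG is active.
Xylulose is absent, so CilN is inactive.
Cellobiose is present, so QuvB is active.
Required activator CilN is absent, so *oxaJ* is not transcribed.
So OxaJ is not produced.
No repressor is bound and OrvG is active, so *pexX* is transcribed.
So PexX is produced and active.
MoO₄²⁻ is present, so WexT is inactive.
Activator NolL is present, so *lomD* is transcribed.
→ *lomD* is ON in A.
Condition B:
Diaminopimelate is absent, so NolL is active.
Fe²⁺ is absent, so OrvG is inactive.
Xylulose is absent, so CilN is inactive.
Cellobiose is present, so QuvB is active.
Required activator CilN is absent, so *oxaJ* is not transcribed.
So OxaJ is not produced.
Required activator OrvG is absent, so *pexX* is not transcribed.
So PexX is not produced.
MoO₄²⁻ is present, so WexT is inactive.
Activator NolL is present, so *lomD* is transcribed.
→ *lomD* is ON in B.

both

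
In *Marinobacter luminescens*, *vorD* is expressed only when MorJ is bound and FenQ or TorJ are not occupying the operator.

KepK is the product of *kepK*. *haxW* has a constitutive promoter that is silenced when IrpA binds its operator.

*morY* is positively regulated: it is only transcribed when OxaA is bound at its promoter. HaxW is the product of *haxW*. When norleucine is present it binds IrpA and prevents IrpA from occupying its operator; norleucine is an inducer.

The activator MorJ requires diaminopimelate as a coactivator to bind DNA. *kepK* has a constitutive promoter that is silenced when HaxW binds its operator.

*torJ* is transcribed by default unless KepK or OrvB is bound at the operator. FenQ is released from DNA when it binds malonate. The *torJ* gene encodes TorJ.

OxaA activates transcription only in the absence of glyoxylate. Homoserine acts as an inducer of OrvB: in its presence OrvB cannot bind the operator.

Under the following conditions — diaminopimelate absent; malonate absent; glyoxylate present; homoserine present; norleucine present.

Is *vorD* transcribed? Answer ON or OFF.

Malonate is absent, so FenQ is active.
Diaminopimelate is absent, so MorJ is inactive.
Norleucine is present, so IrpA is inactive.
With no repressor bound, *haxW* is transcribed.
So HaxW is produced and active.
With repressor HaxW bound, *kepK* is not transcribed.
So KepK is not produced.
Homoserine is present, so OrvB is inactive.
With no repressor bound, *torJ* is transcribed.
So TorJ is produced and active.
With repressor FenQ bound, *vorD* is not transcribed.

OFF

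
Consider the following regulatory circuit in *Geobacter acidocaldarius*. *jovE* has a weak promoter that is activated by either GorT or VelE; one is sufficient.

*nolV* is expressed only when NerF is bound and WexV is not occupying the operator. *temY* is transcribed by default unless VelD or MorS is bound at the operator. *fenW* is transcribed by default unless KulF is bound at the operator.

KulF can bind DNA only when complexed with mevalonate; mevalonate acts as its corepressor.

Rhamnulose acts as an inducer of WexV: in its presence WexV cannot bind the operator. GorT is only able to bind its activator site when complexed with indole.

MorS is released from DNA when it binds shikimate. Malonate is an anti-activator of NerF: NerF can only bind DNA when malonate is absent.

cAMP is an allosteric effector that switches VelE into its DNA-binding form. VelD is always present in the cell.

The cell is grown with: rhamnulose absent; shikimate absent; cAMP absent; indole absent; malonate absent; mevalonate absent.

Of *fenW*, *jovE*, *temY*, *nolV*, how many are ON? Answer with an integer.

Mevalonate is absent, so KulF is inactive.
With no repressor bound, *fenW* is transcribed.
→ *fenW* is ON.
Indole is absent, so GorT is inactive.
cAMP is absent, so VelE is inactive.
No activator is available at the *jovE* promoter, so *jovE* is not transcribed.
→ *jovE* is OFF.
VelD is produced constitutively and is active.
Shikimate is absent, so MorS is active.
With repressor VelD bound, *temY* is not transcribed.
→ *temY* is OFF.
Malonate is absent, so NerF is active.
Rhamnulose is absent, so WexV is active.
With repressor WexV bound, *nolV* is not transcribed.
→ *nolV* is OFF.
1 of the 4 genes is transcribed.

1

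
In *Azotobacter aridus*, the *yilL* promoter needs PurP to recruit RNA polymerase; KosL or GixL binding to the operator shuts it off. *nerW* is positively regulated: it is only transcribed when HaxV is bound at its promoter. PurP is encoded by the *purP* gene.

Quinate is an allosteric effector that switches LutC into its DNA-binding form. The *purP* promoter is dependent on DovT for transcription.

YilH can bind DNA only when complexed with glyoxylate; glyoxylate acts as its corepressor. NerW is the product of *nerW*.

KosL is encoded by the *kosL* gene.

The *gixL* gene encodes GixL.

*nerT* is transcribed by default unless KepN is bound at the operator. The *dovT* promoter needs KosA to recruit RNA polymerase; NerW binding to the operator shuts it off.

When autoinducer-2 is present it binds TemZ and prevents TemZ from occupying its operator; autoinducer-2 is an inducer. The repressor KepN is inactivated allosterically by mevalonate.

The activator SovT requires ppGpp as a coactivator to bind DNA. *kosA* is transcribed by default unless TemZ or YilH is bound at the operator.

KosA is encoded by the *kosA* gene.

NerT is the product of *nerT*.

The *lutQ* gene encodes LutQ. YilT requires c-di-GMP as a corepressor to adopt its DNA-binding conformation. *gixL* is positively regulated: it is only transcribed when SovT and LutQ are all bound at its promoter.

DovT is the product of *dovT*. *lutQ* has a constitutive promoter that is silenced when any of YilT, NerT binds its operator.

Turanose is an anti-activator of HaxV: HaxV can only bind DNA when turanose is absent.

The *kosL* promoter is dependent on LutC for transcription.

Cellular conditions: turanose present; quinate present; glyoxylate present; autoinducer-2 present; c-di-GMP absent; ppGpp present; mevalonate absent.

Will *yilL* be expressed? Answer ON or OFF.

Quinate is present, so LutC is active.
No repressor is bound and LutC is active, so *kosL* is transcribed.
So KosL is produced and active.
Autoinducer-2 is present, so TemZ is inactive.
Glyoxylate is present, so YilH is active.
With repressor YilH bound, *kosA* is not transcribed.
So KosA is not produced.
Turanose is present, so HaxV is inactive.
Required activator HaxV is absent, so *nerW* is not transcribed.
So NerW is not produced.
Required activator KosA is absent, so *dovT* is not transcribed.
So DovT is not produced.
Required activator DovT is absent, so *purP* is not transcribed.
So PurP is not produced.
ppGpp is present, so SovT is active.
c-di-GMP is absent, so YilT is inactive.
Mevalonate is absent, so KepN is active.
With repressor KepN bound, *nerT* is not transcribed.
So NerT is not produced.
With no repressor bound, *lutQ* is transcribed.
So LutQ is produced and active.
No repressor is bound and SovT and LutQ are active, so *gixL* is transcribed.
So GixL is produced and active.
With repressor KosL bound, *yilL* is not transcribed.

OFF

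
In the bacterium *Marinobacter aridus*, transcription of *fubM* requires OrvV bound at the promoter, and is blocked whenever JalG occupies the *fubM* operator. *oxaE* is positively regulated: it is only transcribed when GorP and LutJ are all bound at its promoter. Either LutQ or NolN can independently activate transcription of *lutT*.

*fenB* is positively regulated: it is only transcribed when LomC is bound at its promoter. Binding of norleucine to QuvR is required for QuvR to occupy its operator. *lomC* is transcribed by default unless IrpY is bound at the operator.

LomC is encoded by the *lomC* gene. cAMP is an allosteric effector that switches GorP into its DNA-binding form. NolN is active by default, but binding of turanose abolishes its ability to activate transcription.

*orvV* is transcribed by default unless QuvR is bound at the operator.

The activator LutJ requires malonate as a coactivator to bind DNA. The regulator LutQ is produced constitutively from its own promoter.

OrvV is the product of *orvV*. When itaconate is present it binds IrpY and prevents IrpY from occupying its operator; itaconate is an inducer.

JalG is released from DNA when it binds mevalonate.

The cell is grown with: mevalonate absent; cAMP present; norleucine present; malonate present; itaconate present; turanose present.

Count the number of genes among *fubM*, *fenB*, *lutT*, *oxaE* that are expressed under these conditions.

3

Mevalonate is absent, so JalG is active.
Norleucine is present, so QuvR is active.
With repressor QuvR bound, *orvV* is not transcribed.
So OrvV is not produced.
With repressor JalG bound, *fubM* is not transcribed.
→ *fubM* is OFF.
Itaconate is present, so IrpY is inactive.
With no repressor bound, *lomC* is transcribed.
So LomC is produced and active.
No repressor is bound and LomC is active, so *fenB* is transcribed.
→ *fenB* is ON.
LutQ is produced constitutively and is active.
Turanose is present, so NolN is inactive.
Activator LutQ is present, so *lutT* is transcribed.
→ *lutT* is ON.
cAMP is present, so GorP is active.
Malonate is present, so LutJ is active.
No repressor is bound and GorP and LutJ are active, so *oxaE* is transcribed.
→ *oxaE* is ON.
3 of the 4 genes are transcribed.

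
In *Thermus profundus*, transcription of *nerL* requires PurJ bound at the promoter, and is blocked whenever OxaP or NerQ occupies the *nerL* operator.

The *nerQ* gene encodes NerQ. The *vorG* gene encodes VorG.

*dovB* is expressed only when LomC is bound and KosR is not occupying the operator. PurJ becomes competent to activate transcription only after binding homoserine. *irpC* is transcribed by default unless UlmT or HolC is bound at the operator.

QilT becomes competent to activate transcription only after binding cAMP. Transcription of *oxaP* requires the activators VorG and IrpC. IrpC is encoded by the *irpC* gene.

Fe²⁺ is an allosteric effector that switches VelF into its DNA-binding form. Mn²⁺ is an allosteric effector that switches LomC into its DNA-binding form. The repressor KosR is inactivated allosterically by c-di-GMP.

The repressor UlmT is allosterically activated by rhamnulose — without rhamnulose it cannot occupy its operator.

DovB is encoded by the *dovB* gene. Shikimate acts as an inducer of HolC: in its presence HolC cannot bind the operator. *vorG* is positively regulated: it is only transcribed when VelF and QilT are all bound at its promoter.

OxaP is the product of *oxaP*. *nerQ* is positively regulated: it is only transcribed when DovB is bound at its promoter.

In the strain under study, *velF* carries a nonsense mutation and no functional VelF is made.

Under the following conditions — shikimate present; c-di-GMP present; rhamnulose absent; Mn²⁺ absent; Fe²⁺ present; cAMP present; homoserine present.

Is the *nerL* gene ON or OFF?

VelF is non-functional in this strain, so it has no effect.
cAMP is present, so QilT is active.
Required activator VelF is absent, so *vorG* is not transcribed.
So VorG is not produced.
Rhamnulose is absent, so UlmT is inactive.
Shikimate is present, so HolC is inactive.
With no repressor bound, *irpC* is transcribed.
So IrpC is produced and active.
Required activator VorG is absent, so *oxaP* is not transcribed.
So OxaP is not produced.
c-di-GMP is present, so KosR is inactive.
Mn²⁺ is absent, so LomC is inactive.
Required activator LomC is absent, so *dovB* is not transcribed.
So DovB is not produced.
Required activator DovB is absent, so *nerQ* is not transcribed.
So NerQ is not produced.
Homoserine is present, so PurJ is active.
No repressor is bound and PurJ is active, so *nerL* is transcribed.

ON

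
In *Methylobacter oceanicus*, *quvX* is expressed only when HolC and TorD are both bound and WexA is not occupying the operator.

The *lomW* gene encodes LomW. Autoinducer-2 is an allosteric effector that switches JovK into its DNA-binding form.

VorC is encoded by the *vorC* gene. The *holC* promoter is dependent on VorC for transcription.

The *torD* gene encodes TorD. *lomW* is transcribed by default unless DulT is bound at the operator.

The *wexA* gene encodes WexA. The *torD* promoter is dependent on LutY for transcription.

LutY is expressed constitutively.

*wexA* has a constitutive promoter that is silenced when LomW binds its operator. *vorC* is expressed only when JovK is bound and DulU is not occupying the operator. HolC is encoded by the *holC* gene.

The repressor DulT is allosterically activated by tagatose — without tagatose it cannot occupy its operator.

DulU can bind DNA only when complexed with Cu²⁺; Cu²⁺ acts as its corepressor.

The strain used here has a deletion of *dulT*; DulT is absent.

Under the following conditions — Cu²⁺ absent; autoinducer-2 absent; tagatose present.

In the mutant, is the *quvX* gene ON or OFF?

Cu²⁺ is absent, so DulU is inactive.
Autoinducer-2 is absent, so JovK is inactive.
Required activator JovK is absent, so *vorC* is not transcribed.
So VorC is not produced.
Required activator VorC is absent, so *holC* is not transcribed.
So HolC is not produced.
LutY is produced constitutively and is active.
No repressor is bound and LutY is active, so *torD* is transcribed.
So TorD is produced and active.
DulT is non-functional in this strain, so it has no effect.
With no repressor bound, *lomW* is transcribed.
So LomW is produced and active.
With repressor LomW bound, *wexA* is not transcribed.
So WexA is not produced.
Required activator HolC is absent, so *quvX* is not transcribed.

OFF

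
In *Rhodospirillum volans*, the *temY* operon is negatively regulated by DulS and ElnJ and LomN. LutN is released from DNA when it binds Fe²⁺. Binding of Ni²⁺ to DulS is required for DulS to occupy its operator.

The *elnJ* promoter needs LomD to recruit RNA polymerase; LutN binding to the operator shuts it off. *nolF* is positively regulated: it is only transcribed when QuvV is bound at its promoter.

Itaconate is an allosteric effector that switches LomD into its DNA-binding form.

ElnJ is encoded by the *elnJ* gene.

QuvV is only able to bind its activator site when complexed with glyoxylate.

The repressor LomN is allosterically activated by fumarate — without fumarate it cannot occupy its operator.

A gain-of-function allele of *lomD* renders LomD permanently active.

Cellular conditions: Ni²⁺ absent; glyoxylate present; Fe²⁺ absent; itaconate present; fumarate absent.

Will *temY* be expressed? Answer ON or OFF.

ON

Ni²⁺ is absent, so DulS is inactive.
Fe²⁺ is absent, so LutN is active.
LomD is constitutively active in this strain.
With repressor LutN bound, *elnJ* is not transcribed.
So ElnJ is not produced.
Fumarate is absent, so LomN is inactive.
With no repressor bound, *temY* is transcribed.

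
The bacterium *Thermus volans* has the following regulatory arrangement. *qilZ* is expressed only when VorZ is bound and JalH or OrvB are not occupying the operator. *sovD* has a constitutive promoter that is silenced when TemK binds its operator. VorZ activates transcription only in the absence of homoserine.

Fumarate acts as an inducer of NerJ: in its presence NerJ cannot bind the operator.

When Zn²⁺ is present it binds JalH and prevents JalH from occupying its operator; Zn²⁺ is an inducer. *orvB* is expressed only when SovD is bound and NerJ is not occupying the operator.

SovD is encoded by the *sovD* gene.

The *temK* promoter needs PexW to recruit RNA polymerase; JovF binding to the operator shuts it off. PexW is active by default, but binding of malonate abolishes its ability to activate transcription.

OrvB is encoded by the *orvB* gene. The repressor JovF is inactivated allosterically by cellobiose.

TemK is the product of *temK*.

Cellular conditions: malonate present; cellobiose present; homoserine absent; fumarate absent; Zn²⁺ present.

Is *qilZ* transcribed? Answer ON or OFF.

ON

Homoserine is absent, so VorZ is active.
Zn²⁺ is present, so JalH is inactive.
Malonate is present, so PexW is inactive.
Cellobiose is present, so JovF is inactive.
Required activator PexW is absent, so *temK* is not transcribed.
So TemK is not produced.
With no repressor bound, *sovD* is transcribed.
So SovD is produced and active.
Fumarate is absent, so NerJ is active.
With repressor NerJ bound, *orvB* is not transcribed.
So OrvB is not produced.
No repressor is bound and VorZ is active, so *qilZ* is transcribed.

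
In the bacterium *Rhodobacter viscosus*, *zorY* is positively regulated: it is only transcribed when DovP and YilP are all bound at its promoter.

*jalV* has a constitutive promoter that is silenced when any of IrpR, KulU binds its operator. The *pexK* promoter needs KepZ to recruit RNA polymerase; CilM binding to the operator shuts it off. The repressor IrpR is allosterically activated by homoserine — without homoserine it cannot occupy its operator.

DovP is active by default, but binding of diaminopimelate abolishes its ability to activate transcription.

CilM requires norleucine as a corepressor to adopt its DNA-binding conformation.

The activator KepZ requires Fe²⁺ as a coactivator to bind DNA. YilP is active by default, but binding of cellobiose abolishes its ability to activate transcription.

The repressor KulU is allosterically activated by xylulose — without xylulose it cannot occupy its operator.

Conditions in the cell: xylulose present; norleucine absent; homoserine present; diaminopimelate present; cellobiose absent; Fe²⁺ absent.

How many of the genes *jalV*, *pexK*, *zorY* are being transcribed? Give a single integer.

Homoserine is present, so IrpR is active.
Xylulose is present, so KulU is active.
With repressor IrpR bound, *jalV* is not transcribed.
→ *jalV* is OFF.
Fe²⁺ is absent, so KepZ is inactive.
Norleucine is absent, so CilM is inactive.
Required activator KepZ is absent, so *pexK* is not transcribed.
→ *pexK* is OFF.
Diaminopimelate is present, so DovP is inactive.
Cellobiose is absent, so YilP is active.
Required activator DovP is absent, so *zorY* is not transcribed.
→ *zorY* is OFF.
0 of the 3 genes are transcribed.

0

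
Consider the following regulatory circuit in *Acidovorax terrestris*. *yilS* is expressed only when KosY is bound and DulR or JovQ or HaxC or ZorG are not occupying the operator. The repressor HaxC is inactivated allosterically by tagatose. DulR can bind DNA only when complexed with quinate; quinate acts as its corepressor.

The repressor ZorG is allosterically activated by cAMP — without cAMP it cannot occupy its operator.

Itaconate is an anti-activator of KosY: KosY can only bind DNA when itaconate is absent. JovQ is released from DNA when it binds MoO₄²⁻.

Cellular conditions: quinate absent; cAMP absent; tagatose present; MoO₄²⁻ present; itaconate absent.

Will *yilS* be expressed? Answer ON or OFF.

Quinate is absent, so DulR is inactive.
MoO₄²⁻ is present, so JovQ is inactive.
Tagatose is present, so HaxC is inactive.
cAMP is absent, so ZorG is inactive.
Itaconate is absent, so KosY is active.
No repressor is bound and KosY is active, so *yilS* is transcribed.

ON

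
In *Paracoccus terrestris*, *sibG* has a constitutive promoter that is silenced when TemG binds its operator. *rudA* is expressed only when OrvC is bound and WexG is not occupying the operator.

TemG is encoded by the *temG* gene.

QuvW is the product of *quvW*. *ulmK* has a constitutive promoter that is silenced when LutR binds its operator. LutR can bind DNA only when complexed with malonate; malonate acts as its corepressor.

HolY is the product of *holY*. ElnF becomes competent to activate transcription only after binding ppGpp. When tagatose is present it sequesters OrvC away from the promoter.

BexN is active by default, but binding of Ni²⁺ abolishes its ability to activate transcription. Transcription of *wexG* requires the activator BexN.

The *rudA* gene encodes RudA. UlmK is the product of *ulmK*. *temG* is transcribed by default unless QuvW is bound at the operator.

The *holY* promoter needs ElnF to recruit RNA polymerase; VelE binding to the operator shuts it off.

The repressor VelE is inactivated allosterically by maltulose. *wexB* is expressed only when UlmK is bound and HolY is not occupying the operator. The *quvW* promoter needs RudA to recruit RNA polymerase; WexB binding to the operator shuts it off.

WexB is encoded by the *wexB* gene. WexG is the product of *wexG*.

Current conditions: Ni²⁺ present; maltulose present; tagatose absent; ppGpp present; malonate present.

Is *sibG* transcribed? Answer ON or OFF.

ppGpp is present, so ElnF is active.
Maltulose is present, so VelE is inactive.
No repressor is bound and ElnF is active, so *holY* is transcribed.
So HolY is produced and active.
Malonate is present, so LutR is active.
With repressor LutR bound, *ulmK* is not transcribed.
So UlmK is not produced.
With repressor HolY bound, *wexB* is not transcribed.
So WexB is not produced.
Tagatose is absent, so OrvC is active.
Ni²⁺ is present, so BexN is inactive.
Required activator BexN is absent, so *wexG* is not transcribed.
So WexG is not produced.
No repressor is bound and OrvC is active, so *rudA* is transcribed.
So RudA is produced and active.
No repressor is bound and RudA is active, so *quvW* is transcribed.
So QuvW is produced and active.
With repressor QuvW bound, *temG* is not transcribed.
So TemG is not produced.
With no repressor bound, *sibG* is transcribed.

ON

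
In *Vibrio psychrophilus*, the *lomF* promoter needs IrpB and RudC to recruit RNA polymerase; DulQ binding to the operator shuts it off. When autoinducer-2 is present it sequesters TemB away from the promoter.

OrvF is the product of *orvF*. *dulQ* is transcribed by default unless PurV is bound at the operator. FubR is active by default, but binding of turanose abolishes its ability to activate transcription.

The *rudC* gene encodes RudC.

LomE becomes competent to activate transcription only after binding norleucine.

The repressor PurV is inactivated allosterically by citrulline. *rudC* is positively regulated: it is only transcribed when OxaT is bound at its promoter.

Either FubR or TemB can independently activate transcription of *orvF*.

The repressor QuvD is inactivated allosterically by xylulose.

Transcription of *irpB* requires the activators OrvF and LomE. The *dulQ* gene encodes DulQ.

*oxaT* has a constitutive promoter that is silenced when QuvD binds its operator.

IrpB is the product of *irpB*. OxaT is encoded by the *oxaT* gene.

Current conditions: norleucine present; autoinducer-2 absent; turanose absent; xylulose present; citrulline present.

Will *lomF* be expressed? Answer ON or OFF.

Citrulline is present, so PurV is inactive.
With no repressor bound, *dulQ* is transcribed.
So DulQ is produced and active.
Turanose is absent, so FubR is active.
Autoinducer-2 is absent, so TemB is active.
Activator FubR is present, so *orvF* is transcribed.
So OrvF is produced and active.
Norleucine is present, so LomE is active.
No repressor is bound and OrvF and LomE are active, so *irpB* is transcribed.
So IrpB is produced and active.
Xylulose is present, so QuvD is inactive.
With no repressor bound, *oxaT* is transcribed.
So OxaT is produced and active.
No repressor is bound and OxaT is active, so *rudC* is transcribed.
So RudC is produced and active.
With repressor DulQ bound, *lomF* is not transcribed.

OFF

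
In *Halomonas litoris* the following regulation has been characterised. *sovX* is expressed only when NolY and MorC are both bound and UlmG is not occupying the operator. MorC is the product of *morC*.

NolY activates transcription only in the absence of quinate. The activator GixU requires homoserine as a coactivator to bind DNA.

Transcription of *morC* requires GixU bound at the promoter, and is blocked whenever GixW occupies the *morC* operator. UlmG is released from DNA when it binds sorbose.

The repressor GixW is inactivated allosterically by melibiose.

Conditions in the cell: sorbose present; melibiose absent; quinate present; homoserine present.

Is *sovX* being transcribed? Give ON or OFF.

Quinate is present, so NolY is inactive.
Homoserine is present, so GixU is active.
Melibiose is absent, so GixW is active.
With repressor GixW bound, *morC* is not transcribed.
So MorC is not produced.
Sorbose is present, so UlmG is inactive.
Required activator NolY is absent, so *sovX* is not transcribed.

OFF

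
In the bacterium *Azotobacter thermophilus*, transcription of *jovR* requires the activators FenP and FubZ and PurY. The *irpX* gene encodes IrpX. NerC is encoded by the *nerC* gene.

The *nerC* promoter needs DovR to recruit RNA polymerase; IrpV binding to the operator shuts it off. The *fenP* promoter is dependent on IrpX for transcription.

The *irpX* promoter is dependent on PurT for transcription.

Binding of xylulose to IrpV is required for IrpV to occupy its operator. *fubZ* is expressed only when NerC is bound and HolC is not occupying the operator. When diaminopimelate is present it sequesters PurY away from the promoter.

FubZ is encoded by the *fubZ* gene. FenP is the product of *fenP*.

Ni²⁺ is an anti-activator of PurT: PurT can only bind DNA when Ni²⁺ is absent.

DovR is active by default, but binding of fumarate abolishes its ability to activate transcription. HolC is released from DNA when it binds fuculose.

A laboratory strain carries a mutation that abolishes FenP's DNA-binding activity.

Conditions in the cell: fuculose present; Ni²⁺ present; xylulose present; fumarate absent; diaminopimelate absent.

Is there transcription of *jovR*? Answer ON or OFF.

FenP is non-functional in this strain, so it has no effect.
Xylulose is present, so IrpV is active.
Fumarate is absent, so DovR is active.
With repressor IrpV bound, *nerC* is not transcribed.
So NerC is not produced.
Fuculose is present, so HolC is inactive.
Required activator NerC is absent, so *fubZ* is not transcribed.
So FubZ is not produced.
Diaminopimelate is absent, so PurY is active.
Required activator FenP is absent, so *jovR* is not transcribed.

OFF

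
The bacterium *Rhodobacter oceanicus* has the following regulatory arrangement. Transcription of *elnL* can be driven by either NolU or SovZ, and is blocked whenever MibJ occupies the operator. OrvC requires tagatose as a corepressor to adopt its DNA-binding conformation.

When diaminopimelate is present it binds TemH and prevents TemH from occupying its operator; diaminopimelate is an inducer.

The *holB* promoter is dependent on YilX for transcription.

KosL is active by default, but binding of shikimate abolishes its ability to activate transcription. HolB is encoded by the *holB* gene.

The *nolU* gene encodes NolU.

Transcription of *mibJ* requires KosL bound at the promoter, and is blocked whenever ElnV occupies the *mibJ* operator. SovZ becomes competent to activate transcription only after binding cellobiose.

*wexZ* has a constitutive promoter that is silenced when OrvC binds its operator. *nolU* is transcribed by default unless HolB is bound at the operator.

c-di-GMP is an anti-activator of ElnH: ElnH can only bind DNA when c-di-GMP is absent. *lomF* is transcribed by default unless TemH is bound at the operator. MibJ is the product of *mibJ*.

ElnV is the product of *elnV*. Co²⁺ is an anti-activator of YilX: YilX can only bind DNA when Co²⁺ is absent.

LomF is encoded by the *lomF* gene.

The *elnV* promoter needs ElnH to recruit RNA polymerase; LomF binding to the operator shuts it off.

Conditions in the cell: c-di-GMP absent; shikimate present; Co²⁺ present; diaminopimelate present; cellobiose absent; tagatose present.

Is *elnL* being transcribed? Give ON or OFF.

ON

Shikimate is present, so KosL is inactive.
c-di-GMP is absent, so ElnH is active.
Diaminopimelate is present, so TemH is inactive.
With no repressor bound, *lomF* is transcribed.
So LomF is produced and active.
With repressor LomF bound, *elnV* is not transcribed.
So ElnV is not produced.
Required activator KosL is absent, so *mibJ* is not transcribed.
So MibJ is not produced.
Co²⁺ is present, so YilX is inactive.
Required activator YilX is absent, so *holB* is not transcribed.
So HolB is not produced.
With no repressor bound, *nolU* is transcribed.
So NolU is produced and active.
Cellobiose is absent, so SovZ is inactive.
Activator NolU is present, so *elnL* is transcribed.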